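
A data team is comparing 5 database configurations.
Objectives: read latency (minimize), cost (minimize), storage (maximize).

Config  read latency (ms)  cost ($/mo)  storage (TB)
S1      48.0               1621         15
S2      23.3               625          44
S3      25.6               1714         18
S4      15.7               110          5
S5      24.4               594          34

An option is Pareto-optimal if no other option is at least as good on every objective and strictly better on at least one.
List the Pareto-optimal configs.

S2, S4, S5

S1: dominated by S2 (read latency 23.3≤48.0, cost 625≤1621, storage 44≥15).
S2: not dominated (best storage).
S3: dominated by S2 (read latency 23.3≤25.6, cost 625≤1714, storage 44≥18).
S4: not dominated (best read latency).
S5: not dominated.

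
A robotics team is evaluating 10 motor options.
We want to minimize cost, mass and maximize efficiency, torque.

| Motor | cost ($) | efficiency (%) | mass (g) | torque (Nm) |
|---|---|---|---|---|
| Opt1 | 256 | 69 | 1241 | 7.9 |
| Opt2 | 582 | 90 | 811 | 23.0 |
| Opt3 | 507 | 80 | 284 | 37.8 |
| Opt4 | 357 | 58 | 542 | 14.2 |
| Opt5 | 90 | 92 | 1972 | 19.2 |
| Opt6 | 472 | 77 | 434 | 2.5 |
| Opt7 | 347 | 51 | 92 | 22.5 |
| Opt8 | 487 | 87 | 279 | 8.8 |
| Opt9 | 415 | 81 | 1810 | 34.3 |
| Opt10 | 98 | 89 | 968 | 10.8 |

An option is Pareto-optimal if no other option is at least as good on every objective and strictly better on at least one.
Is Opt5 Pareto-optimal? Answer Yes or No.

Yes

Opt1: worse on cost (256 vs 90).
Opt2: worse on cost (582 vs 90).
Opt3: worse on cost (507 vs 90).
Opt4: worse on cost (357 vs 90).
Opt6: worse on cost (472 vs 90).
Opt7: worse on cost (347 vs 90).
Opt8: worse on cost (487 vs 90).
Opt9: worse on cost (415 vs 90).
Opt10: worse on cost (98 vs 90).
No option is at least as good as Opt5 on every objective and strictly better on one.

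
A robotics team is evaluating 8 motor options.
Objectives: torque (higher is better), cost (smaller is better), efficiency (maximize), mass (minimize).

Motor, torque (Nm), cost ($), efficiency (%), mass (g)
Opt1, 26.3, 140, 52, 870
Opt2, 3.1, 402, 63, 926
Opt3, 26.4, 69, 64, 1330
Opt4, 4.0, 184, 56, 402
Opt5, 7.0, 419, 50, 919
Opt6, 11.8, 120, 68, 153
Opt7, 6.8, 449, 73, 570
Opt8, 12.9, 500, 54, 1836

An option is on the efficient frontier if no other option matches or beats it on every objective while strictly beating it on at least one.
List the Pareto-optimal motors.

Opt1: not dominated.
Opt2: dominated by Opt6 (torque 11.8≥3.1, cost 120≤402, efficiency 68≥63, mass 153≤926).
Opt3: not dominated (best torque).
Opt4: dominated by Opt6 (torque 11.8≥4.0, cost 120≤184, efficiency 68≥56, mass 153≤402).
Opt5: dominated by Opt1 (torque 26.3≥7.0, cost 140≤419, efficiency 52≥50, mass 870≤919).
Opt6: not dominated (best mass).
Opt7: not dominated (best efficiency).
Opt8: dominated by Opt3 (torque 26.4≥12.9, cost 69≤500, efficiency 64≥54, mass 1330≤1836).

Opt1, Opt3, Opt6, Opt7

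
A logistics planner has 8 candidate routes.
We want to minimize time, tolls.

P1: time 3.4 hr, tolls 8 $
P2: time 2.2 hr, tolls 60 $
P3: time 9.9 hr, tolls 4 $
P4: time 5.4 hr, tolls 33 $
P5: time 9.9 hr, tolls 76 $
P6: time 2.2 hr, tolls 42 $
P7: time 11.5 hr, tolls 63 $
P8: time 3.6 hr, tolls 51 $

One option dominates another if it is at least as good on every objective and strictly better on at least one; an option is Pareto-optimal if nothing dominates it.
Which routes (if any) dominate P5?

P1, P2, P3, P4, P6, P8

P1: time 3.4≤9.9, tolls 8≤76 — dominates P5.
P2: time 2.2≤9.9, tolls 60≤76 — dominates P5.
P3: time 9.9≤9.9, tolls 4≤76 — dominates P5.
P4: time 5.4≤9.9, tolls 33≤76 — dominates P5.
P6: time 2.2≤9.9, tolls 42≤76 — dominates P5.
P8: time 3.6≤9.9, tolls 51≤76 — dominates P5.
Others (P7) are each worse than P5 on at least one objective.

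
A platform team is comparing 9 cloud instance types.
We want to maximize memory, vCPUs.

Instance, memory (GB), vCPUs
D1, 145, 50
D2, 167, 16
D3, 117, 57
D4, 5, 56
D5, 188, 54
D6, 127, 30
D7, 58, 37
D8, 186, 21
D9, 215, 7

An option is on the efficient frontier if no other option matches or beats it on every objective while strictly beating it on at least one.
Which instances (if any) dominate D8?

D5

D5: memory 188≥186, vCPUs 54≥21 — dominates D8.
Others (D1, D2, D3, D4, D6, D7, D9) are each worse than D8 on at least one objective.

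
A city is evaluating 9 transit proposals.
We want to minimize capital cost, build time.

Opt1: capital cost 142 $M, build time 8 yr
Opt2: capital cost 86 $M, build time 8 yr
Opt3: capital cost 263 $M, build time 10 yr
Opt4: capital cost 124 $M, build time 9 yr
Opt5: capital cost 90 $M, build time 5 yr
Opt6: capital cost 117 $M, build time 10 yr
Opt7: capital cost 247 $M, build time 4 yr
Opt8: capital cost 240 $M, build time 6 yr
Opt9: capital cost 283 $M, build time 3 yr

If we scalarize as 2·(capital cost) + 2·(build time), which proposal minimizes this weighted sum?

Opt2

Opt1: 2·142 + 2·8 = 300
Opt2: 2·86 + 2·8 = 188
Opt3: 2·263 + 2·10 = 546
Opt4: 2·124 + 2·9 = 266
Opt5: 2·90 + 2·5 = 190
Opt6: 2·117 + 2·10 = 254
Opt7: 2·247 + 2·4 = 502
Opt8: 2·240 + 2·6 = 492
Opt9: 2·283 + 2·3 = 572
Lowest: Opt2 at 188.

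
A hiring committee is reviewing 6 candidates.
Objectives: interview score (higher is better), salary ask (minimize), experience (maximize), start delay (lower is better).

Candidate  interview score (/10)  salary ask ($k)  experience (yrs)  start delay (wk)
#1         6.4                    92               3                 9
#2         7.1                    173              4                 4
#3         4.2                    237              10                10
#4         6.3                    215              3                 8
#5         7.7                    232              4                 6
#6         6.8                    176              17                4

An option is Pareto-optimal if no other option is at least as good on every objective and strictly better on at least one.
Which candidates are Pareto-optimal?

#1: not dominated (best salary ask).
#2: not dominated.
#3: dominated by #6 (interview score 6.8≥4.2, salary ask 176≤237, experience 17≥10, start delay 4≤10).
#4: dominated by #2 (interview score 7.1≥6.3, salary ask 173≤215, experience 4≥3, start delay 4≤8).
#5: not dominated (best interview score).
#6: not dominated (best experience).

#1, #2, #5, #6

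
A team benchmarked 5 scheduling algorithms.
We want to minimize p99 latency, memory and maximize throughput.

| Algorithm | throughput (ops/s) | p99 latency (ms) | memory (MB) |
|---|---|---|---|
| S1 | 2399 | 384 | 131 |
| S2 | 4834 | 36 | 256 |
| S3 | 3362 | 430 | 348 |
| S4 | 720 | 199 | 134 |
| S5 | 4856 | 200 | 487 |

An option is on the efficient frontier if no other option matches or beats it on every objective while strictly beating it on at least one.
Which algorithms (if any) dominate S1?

S2: worse on memory (256 vs 131).
S3: worse on p99 latency (430 vs 384).
S4: worse on throughput (720 vs 2399).
S5: worse on memory (487 vs 131).
No option dominates S1.

none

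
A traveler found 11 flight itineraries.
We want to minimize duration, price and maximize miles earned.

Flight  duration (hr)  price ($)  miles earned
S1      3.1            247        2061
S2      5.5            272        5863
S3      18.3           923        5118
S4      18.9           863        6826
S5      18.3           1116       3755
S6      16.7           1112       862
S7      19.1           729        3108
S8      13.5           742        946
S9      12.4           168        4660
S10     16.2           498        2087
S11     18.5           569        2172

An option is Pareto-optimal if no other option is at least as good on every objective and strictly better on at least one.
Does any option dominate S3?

Yes

S2 vs S3: duration 5.5≤18.3, price 272≤923, miles earned 5863≥5118 — S2 is at least as good on every objective and strictly better on at least one, so S2 dominates S3.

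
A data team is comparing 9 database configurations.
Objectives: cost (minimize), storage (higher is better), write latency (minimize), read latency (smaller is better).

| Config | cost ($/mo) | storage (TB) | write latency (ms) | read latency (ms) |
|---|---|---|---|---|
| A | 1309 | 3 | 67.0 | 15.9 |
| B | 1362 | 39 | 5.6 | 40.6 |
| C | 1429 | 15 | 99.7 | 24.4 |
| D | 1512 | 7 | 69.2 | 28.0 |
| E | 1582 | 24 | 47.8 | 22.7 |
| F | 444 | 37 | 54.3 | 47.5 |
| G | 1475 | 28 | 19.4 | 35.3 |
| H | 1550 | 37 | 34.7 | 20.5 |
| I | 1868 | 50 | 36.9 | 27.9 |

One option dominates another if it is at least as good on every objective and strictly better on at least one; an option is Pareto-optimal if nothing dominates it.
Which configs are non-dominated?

A: not dominated (best read latency).
B: not dominated (best write latency).
C: not dominated.
D: not dominated.
E: dominated by H (cost 1550≤1582, storage 37≥24, write latency 34.7≤47.8, read latency 20.5≤22.7).
F: not dominated (best cost).
G: not dominated.
H: not dominated.
I: not dominated (best storage).

A, B, C, D, F, G, H, I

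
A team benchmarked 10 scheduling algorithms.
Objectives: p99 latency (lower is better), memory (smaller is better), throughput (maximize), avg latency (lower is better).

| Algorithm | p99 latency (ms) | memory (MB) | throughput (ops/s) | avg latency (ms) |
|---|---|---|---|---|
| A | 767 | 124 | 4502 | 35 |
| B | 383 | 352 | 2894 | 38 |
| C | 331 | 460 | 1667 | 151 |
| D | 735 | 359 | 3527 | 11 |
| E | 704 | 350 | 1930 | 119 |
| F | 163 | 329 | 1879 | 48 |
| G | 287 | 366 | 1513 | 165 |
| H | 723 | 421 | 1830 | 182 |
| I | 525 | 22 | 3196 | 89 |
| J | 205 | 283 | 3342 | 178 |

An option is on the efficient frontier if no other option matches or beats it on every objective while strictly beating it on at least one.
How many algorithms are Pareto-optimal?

6

A: not dominated (best throughput).
B: not dominated.
C: dominated by F (p99 latency 163≤331, memory 329≤460, throughput 1879≥1667, avg latency 48≤151).
D: not dominated (best avg latency).
E: dominated by I (p99 latency 525≤704, memory 22≤350, throughput 3196≥1930, avg latency 89≤119).
F: not dominated (best p99 latency).
G: dominated by F (p99 latency 163≤287, memory 329≤366, throughput 1879≥1513, avg latency 48≤165).
H: dominated by B (p99 latency 383≤723, memory 352≤421, throughput 2894≥1830, avg latency 38≤182).
I: not dominated (best memory).
J: not dominated.
Pareto-optimal: A, B, D, F, I, J → 6.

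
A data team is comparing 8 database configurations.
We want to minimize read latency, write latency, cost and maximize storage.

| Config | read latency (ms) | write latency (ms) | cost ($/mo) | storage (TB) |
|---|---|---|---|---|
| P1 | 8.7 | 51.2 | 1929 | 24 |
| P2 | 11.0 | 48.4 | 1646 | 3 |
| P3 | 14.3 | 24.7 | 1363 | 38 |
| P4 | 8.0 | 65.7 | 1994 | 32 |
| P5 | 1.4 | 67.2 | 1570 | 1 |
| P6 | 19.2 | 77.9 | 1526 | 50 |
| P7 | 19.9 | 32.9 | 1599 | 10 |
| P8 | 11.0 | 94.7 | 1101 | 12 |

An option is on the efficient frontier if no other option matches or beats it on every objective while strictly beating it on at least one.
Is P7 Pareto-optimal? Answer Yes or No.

No

P3 vs P7: read latency 14.3≤19.9, write latency 24.7≤32.9, cost 1363≤1599, storage 38≥10 — P3 is at least as good on every objective and strictly better on at least one, so P3 dominates P7.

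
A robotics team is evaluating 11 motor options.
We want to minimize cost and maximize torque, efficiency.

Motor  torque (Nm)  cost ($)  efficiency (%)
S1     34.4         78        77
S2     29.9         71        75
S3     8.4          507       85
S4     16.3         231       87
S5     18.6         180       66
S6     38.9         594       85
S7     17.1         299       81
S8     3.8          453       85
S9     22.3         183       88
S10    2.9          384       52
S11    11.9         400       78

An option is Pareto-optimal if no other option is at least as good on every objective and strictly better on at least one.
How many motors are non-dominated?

S1: not dominated.
S2: not dominated (best cost).
S3: dominated by S4 (torque 16.3≥8.4, cost 231≤507, efficiency 87≥85).
S4: dominated by S9 (torque 22.3≥16.3, cost 183≤231, efficiency 88≥87).
S5: dominated by S1 (torque 34.4≥18.6, cost 78≤180, efficiency 77≥66).
S6: not dominated (best torque).
S7: dominated by S9 (torque 22.3≥17.1, cost 183≤299, efficiency 88≥81).
S8: dominated by S4 (torque 16.3≥3.8, cost 231≤453, efficiency 87≥85).
S9: not dominated (best efficiency).
S10: dominated by S1 (torque 34.4≥2.9, cost 78≤384, efficiency 77≥52).
S11: dominated by S4 (torque 16.3≥11.9, cost 231≤400, efficiency 87≥78).
Pareto-optimal: S1, S2, S6, S9 → 4.

4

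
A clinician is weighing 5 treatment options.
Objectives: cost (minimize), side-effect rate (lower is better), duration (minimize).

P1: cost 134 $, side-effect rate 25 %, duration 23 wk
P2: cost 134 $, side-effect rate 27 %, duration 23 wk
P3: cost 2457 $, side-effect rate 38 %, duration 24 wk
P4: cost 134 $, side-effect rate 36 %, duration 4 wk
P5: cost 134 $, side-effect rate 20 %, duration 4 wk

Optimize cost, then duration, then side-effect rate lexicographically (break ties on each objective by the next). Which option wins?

First minimize cost: best is 134, kept {P1, P2, P4, P5}.
Then minimize duration: best is 4, kept {P4, P5}.
Then minimize side-effect rate: best is 20, kept {P5}.

P5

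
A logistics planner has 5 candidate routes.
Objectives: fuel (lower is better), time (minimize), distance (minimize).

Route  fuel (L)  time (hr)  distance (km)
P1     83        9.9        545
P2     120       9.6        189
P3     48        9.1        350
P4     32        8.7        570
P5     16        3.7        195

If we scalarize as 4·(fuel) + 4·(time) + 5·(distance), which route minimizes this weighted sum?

P5

P1: 4·83 + 4·9.9 + 5·545 = 3096.6
P2: 4·120 + 4·9.6 + 5·189 = 1463.4
P3: 4·48 + 4·9.1 + 5·350 = 1978.4
P4: 4·32 + 4·8.7 + 5·570 = 3012.8
P5: 4·16 + 4·3.7 + 5·195 = 1053.8
Lowest: P5 at 1053.8.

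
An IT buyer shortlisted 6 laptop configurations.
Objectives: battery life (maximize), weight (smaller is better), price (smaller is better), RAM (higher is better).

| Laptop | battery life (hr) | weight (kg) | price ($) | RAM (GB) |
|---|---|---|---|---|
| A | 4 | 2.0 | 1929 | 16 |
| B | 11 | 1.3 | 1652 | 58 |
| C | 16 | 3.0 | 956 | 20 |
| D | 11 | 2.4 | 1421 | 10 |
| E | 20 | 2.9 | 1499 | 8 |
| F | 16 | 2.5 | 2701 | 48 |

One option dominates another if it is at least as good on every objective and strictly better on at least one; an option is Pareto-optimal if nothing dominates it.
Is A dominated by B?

B vs A: battery life 11≥4, weight 1.3≤2.0, price 1652≤1929, RAM 58≥16 — B is at least as good on every objective with at least one strict improvement.

Yes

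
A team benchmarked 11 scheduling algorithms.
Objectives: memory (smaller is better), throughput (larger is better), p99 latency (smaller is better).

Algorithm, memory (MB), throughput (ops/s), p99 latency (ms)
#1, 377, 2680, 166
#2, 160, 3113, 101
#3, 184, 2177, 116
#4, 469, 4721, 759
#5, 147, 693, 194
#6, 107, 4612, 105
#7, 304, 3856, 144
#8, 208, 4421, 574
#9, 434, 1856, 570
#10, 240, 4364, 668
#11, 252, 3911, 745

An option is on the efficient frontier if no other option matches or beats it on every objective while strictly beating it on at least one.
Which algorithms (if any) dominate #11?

#6, #8, #10

#6: memory 107≤252, throughput 4612≥3911, p99 latency 105≤745 — dominates #11.
#8: memory 208≤252, throughput 4421≥3911, p99 latency 574≤745 — dominates #11.
#10: memory 240≤252, throughput 4364≥3911, p99 latency 668≤745 — dominates #11.
Others (#1, #2, #3, #4, #5, #7, #9) are each worse than #11 on at least one objective.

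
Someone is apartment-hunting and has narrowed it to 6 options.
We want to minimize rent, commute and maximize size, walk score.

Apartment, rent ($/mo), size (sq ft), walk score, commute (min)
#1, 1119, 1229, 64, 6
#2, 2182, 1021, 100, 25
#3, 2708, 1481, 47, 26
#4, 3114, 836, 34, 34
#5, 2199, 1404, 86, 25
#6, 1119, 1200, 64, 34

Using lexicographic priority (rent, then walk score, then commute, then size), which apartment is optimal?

#1

First minimize rent: best is 1119, kept {#1, #6}.
Then maximize walk score: best is 64, kept {#1, #6}.
Then minimize commute: best is 6, kept {#1}.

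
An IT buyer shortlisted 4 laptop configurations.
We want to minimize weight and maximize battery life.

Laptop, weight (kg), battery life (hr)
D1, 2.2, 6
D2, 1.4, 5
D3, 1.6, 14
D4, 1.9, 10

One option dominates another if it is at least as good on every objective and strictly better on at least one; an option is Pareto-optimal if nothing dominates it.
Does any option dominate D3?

D1: worse on weight (2.2 vs 1.6).
D2: worse on battery life (5 vs 14).
D4: worse on weight (1.9 vs 1.6).
No option is at least as good as D3 on every objective and strictly better on one.

No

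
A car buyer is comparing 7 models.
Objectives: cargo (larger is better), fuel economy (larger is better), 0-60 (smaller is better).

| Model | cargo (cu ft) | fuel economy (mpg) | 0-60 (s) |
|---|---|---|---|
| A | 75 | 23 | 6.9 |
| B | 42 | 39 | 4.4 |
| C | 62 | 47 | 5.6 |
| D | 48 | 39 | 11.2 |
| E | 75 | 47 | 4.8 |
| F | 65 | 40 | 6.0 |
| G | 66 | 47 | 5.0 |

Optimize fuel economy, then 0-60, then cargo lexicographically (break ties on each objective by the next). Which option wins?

E

First maximize fuel economy: best is 47, kept {C, E, G}.
Then minimize 0-60: best is 4.8, kept {E}.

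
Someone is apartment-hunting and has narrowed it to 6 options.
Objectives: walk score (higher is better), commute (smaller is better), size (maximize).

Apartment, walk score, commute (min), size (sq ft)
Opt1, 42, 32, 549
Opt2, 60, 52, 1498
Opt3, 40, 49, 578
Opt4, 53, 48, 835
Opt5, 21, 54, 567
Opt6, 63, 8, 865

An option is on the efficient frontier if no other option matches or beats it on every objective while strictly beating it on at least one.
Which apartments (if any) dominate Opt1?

Opt6

Opt6: walk score 63≥42, commute 8≤32, size 865≥549 — dominates Opt1.
Others (Opt2, Opt3, Opt4, Opt5) are each worse than Opt1 on at least one objective.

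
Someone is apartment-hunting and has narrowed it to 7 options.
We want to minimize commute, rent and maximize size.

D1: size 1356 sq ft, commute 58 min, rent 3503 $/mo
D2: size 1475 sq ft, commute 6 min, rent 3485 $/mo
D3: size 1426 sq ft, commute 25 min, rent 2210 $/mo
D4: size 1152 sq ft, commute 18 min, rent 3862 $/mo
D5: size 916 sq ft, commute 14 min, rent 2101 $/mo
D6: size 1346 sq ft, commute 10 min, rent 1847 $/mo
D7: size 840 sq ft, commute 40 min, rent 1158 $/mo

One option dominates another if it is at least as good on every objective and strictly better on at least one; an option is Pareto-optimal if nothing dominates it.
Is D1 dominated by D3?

Yes

D3 vs D1: size 1426≥1356, commute 25≤58, rent 2210≤3503 — D3 is at least as good on every objective with at least one strict improvement.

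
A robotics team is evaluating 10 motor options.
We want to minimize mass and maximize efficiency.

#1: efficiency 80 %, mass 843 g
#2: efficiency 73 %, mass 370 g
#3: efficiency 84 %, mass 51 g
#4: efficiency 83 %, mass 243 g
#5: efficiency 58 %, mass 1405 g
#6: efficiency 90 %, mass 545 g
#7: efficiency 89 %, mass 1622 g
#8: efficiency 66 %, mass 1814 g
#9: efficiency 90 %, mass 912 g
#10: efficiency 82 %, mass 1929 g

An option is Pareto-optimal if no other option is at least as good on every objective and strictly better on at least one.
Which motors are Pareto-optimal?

#3, #6

#1: dominated by #3 (efficiency 84≥80, mass 51≤843).
#2: dominated by #3 (efficiency 84≥73, mass 51≤370).
#3: not dominated (best mass).
#4: dominated by #3 (efficiency 84≥83, mass 51≤243).
#5: dominated by #1 (efficiency 80≥58, mass 843≤1405).
#6: not dominated.
#7: dominated by #6 (efficiency 90≥89, mass 545≤1622).
#8: dominated by #1 (efficiency 80≥66, mass 843≤1814).
#9: dominated by #6 (efficiency 90≥90, mass 545≤912).
#10: dominated by #3 (efficiency 84≥82, mass 51≤1929).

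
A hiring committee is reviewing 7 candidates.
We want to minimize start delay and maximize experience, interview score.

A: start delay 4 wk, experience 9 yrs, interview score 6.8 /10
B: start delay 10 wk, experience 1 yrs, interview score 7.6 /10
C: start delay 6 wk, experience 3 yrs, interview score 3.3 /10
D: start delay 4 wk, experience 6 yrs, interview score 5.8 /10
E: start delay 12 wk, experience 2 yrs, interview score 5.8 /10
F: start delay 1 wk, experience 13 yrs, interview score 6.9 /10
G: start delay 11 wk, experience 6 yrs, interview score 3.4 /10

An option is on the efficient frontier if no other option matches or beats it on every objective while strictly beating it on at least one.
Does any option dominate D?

Yes

A vs D: start delay 4≤4, experience 9≥6, interview score 6.8≥5.8 — A is at least as good on every objective and strictly better on at least one, so A dominates D.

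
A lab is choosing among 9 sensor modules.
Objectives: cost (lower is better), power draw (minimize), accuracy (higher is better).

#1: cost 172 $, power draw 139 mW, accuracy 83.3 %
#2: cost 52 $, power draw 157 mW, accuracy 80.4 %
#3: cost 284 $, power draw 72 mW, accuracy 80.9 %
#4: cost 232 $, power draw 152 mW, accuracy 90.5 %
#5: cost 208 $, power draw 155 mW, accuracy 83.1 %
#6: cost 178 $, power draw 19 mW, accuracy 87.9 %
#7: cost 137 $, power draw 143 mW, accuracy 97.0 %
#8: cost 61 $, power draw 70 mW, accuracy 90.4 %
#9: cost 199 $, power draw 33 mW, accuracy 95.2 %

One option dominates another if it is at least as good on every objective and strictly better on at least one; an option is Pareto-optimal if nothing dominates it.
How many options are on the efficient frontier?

5

#1: dominated by #8 (cost 61≤172, power draw 70≤139, accuracy 90.4≥83.3).
#2: not dominated (best cost).
#3: dominated by #6 (cost 178≤284, power draw 19≤72, accuracy 87.9≥80.9).
#4: dominated by #7 (cost 137≤232, power draw 143≤152, accuracy 97.0≥90.5).
#5: dominated by #1 (cost 172≤208, power draw 139≤155, accuracy 83.3≥83.1).
#6: not dominated (best power draw).
#7: not dominated (best accuracy).
#8: not dominated.
#9: not dominated.
Pareto-optimal: #2, #6, #7, #8, #9 → 5.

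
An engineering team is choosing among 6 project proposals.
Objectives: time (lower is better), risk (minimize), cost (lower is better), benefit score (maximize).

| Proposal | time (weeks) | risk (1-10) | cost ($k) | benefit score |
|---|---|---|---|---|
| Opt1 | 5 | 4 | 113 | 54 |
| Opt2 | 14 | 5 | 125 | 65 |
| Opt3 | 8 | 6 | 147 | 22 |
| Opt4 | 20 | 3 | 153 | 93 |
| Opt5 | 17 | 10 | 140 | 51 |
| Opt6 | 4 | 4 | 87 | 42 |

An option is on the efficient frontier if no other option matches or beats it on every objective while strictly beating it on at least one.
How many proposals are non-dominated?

4

Opt1: not dominated.
Opt2: not dominated.
Opt3: dominated by Opt1 (time 5≤8, risk 4≤6, cost 113≤147, benefit score 54≥22).
Opt4: not dominated (best risk).
Opt5: dominated by Opt1 (time 5≤17, risk 4≤10, cost 113≤140, benefit score 54≥51).
Opt6: not dominated (best time).
Pareto-optimal: Opt1, Opt2, Opt4, Opt6 → 4.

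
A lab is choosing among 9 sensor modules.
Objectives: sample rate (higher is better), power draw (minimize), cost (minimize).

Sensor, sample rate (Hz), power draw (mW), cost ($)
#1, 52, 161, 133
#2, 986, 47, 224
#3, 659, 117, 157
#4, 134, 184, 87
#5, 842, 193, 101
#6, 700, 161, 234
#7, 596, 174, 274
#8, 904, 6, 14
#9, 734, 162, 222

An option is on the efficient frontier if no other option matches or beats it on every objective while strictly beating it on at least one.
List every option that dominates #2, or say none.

#1: worse on sample rate (52 vs 986).
#3: worse on sample rate (659 vs 986).
#4: worse on sample rate (134 vs 986).
#5: worse on sample rate (842 vs 986).
#6: worse on sample rate (700 vs 986).
#7: worse on sample rate (596 vs 986).
#8: worse on sample rate (904 vs 986).
#9: worse on sample rate (734 vs 986).
No option dominates #2.

none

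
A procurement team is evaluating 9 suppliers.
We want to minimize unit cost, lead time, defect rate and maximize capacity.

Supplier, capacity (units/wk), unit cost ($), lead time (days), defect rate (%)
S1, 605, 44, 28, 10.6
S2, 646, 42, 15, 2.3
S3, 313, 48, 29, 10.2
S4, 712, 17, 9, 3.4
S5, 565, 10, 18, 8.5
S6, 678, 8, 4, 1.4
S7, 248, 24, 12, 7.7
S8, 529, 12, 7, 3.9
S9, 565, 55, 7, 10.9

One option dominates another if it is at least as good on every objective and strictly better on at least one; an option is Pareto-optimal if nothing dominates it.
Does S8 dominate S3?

Yes

S8 vs S3: capacity 529≥313, unit cost 12≤48, lead time 7≤29, defect rate 3.9≤10.2 — S8 is at least as good on every objective with at least one strict improvement.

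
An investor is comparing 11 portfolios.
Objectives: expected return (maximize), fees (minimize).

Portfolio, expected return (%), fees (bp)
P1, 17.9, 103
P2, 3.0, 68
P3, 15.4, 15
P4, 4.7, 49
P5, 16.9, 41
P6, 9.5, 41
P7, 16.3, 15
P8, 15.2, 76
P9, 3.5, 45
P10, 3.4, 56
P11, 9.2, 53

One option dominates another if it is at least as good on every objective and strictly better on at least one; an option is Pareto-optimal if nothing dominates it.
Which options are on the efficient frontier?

P1: not dominated (best expected return).
P2: dominated by P3 (expected return 15.4≥3.0, fees 15≤68).
P3: dominated by P7 (expected return 16.3≥15.4, fees 15≤15).
P4: dominated by P3 (expected return 15.4≥4.7, fees 15≤49).
P5: not dominated.
P6: dominated by P3 (expected return 15.4≥9.5, fees 15≤41).
P7: not dominated.
P8: dominated by P3 (expected return 15.4≥15.2, fees 15≤76).
P9: dominated by P3 (expected return 15.4≥3.5, fees 15≤45).
P10: dominated by P3 (expected return 15.4≥3.4, fees 15≤56).
P11: dominated by P3 (expected return 15.4≥9.2, fees 15≤53).

P1, P5, P7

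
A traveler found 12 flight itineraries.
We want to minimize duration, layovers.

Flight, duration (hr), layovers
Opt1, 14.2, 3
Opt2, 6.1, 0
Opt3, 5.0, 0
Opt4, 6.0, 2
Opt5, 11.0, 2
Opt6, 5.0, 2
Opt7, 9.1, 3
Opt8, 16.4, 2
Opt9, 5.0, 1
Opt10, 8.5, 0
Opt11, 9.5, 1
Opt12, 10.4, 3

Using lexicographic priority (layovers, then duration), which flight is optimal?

First minimize layovers: best is 0, kept {Opt2, Opt3, Opt10}.
Then minimize duration: best is 5.0, kept {Opt3}.

Opt3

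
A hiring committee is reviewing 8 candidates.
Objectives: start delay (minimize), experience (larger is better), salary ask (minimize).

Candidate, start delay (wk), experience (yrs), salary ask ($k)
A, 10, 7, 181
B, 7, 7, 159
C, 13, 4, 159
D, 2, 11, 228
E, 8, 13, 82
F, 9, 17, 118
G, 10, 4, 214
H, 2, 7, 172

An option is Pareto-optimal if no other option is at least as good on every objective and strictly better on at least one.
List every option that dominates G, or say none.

A, B, E, F, H

A: start delay 10≤10, experience 7≥4, salary ask 181≤214 — dominates G.
B: start delay 7≤10, experience 7≥4, salary ask 159≤214 — dominates G.
E: start delay 8≤10, experience 13≥4, salary ask 82≤214 — dominates G.
F: start delay 9≤10, experience 17≥4, salary ask 118≤214 — dominates G.
H: start delay 2≤10, experience 7≥4, salary ask 172≤214 — dominates G.
Others (C, D) are each worse than G on at least one objective.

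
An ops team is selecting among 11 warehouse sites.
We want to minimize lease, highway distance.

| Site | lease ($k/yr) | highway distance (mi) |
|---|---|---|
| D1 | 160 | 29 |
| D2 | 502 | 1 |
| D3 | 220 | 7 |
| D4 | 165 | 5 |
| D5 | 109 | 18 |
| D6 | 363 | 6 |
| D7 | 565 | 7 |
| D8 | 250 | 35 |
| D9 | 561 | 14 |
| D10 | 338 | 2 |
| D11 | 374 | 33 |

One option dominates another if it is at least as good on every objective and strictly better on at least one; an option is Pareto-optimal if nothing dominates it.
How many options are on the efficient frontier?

D1: dominated by D5 (lease 109≤160, highway distance 18≤29).
D2: not dominated (best highway distance).
D3: dominated by D4 (lease 165≤220, highway distance 5≤7).
D4: not dominated.
D5: not dominated (best lease).
D6: dominated by D4 (lease 165≤363, highway distance 5≤6).
D7: dominated by D2 (lease 502≤565, highway distance 1≤7).
D8: dominated by D1 (lease 160≤250, highway distance 29≤35).
D9: dominated by D2 (lease 502≤561, highway distance 1≤14).
D10: not dominated.
D11: dominated by D1 (lease 160≤374, highway distance 29≤33).
Pareto-optimal: D2, D4, D5, D10 → 4.

4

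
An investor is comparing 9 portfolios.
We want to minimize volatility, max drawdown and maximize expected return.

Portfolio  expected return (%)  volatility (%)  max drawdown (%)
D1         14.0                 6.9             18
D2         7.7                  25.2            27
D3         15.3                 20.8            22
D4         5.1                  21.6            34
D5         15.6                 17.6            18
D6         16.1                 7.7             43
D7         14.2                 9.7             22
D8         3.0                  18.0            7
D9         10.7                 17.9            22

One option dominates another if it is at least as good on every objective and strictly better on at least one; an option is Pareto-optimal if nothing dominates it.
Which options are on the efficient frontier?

D1, D5, D6, D7, D8

D1: not dominated (best volatility).
D2: dominated by D1 (expected return 14.0≥7.7, volatility 6.9≤25.2, max drawdown 18≤27).
D3: dominated by D5 (expected return 15.6≥15.3, volatility 17.6≤20.8, max drawdown 18≤22).
D4: dominated by D1 (expected return 14.0≥5.1, volatility 6.9≤21.6, max drawdown 18≤34).
D5: not dominated.
D6: not dominated (best expected return).
D7: not dominated.
D8: not dominated (best max drawdown).
D9: dominated by D1 (expected return 14.0≥10.7, volatility 6.9≤17.9, max drawdown 18≤22).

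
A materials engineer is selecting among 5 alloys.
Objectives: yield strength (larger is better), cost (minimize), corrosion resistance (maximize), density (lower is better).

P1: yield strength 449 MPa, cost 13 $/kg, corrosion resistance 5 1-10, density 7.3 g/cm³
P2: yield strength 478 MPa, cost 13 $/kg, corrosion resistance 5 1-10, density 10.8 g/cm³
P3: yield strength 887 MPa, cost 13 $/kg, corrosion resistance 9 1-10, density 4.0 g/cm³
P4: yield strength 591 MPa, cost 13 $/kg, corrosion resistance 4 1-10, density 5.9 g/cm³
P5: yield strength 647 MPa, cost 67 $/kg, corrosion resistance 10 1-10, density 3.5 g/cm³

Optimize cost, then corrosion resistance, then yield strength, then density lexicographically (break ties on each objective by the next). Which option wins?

First minimize cost: best is 13, kept {P1, P2, P3, P4}.
Then maximize corrosion resistance: best is 9, kept {P3}.

P3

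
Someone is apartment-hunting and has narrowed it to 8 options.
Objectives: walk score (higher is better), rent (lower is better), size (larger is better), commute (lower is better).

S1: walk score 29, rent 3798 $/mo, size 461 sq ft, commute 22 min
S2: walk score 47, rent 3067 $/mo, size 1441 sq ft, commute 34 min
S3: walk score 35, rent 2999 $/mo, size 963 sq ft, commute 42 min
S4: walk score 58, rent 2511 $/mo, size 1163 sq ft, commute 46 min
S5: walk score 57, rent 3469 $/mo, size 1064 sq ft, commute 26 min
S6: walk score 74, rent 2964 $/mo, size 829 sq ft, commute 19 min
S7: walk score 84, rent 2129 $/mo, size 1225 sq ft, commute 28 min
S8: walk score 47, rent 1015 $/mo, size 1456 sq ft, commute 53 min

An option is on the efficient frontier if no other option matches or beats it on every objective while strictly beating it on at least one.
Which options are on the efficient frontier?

S1: dominated by S6 (walk score 74≥29, rent 2964≤3798, size 829≥461, commute 19≤22).
S2: not dominated.
S3: dominated by S7 (walk score 84≥35, rent 2129≤2999, size 1225≥963, commute 28≤42).
S4: dominated by S7 (walk score 84≥58, rent 2129≤2511, size 1225≥1163, commute 28≤46).
S5: not dominated.
S6: not dominated (best commute).
S7: not dominated (best walk score).
S8: not dominated (best rent).

S2, S5, S6, S7, S8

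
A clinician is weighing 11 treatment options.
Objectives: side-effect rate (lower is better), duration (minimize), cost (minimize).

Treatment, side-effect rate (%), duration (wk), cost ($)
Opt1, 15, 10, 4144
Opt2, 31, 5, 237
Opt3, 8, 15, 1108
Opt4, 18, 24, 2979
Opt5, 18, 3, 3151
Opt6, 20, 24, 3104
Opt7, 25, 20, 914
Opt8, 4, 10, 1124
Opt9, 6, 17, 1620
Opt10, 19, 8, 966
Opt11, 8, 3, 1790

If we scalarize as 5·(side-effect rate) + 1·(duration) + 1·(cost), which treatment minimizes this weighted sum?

Opt2

Opt1: 5·15 + 1·10 + 1·4144 = 4229
Opt2: 5·31 + 1·5 + 1·237 = 397
Opt3: 5·8 + 1·15 + 1·1108 = 1163
Opt4: 5·18 + 1·24 + 1·2979 = 3093
Opt5: 5·18 + 1·3 + 1·3151 = 3244
Opt6: 5·20 + 1·24 + 1·3104 = 3228
Opt7: 5·25 + 1·20 + 1·914 = 1059
Opt8: 5·4 + 1·10 + 1·1124 = 1154
Opt9: 5·6 + 1·17 + 1·1620 = 1667
Opt10: 5·19 + 1·8 + 1·966 = 1069
Opt11: 5·8 + 1·3 + 1·1790 = 1833
Lowest: Opt2 at 397.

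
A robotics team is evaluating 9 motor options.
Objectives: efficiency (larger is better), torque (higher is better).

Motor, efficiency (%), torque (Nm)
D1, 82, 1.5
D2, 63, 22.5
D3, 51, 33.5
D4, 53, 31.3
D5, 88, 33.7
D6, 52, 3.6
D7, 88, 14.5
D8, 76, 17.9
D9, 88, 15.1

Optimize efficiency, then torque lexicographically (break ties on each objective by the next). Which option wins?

First maximize efficiency: best is 88, kept {D5, D7, D9}.
Then maximize torque: best is 33.7, kept {D5}.

D5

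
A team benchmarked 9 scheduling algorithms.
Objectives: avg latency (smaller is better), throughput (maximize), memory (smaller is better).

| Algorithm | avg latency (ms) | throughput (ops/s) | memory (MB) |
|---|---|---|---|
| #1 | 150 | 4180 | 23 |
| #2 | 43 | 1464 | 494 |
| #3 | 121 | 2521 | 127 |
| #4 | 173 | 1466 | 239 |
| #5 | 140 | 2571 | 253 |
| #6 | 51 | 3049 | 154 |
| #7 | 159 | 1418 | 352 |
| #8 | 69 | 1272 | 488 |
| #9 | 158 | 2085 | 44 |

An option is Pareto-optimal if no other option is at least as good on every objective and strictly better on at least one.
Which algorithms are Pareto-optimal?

#1, #2, #3, #6

#1: not dominated (best throughput).
#2: not dominated (best avg latency).
#3: not dominated.
#4: dominated by #1 (avg latency 150≤173, throughput 4180≥1466, memory 23≤239).
#5: dominated by #6 (avg latency 51≤140, throughput 3049≥2571, memory 154≤253).
#6: not dominated.
#7: dominated by #1 (avg latency 150≤159, throughput 4180≥1418, memory 23≤352).
#8: dominated by #6 (avg latency 51≤69, throughput 3049≥1272, memory 154≤488).
#9: dominated by #1 (avg latency 150≤158, throughput 4180≥2085, memory 23≤44).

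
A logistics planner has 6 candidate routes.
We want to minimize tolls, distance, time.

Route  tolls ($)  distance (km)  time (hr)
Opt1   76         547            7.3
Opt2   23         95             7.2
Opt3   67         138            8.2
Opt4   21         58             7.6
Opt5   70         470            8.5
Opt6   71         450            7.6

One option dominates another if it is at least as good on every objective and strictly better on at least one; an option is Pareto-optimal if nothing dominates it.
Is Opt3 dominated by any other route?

Yes

Opt2 vs Opt3: tolls 23≤67, distance 95≤138, time 7.2≤8.2 — Opt2 is at least as good on every objective and strictly better on at least one, so Opt2 dominates Opt3.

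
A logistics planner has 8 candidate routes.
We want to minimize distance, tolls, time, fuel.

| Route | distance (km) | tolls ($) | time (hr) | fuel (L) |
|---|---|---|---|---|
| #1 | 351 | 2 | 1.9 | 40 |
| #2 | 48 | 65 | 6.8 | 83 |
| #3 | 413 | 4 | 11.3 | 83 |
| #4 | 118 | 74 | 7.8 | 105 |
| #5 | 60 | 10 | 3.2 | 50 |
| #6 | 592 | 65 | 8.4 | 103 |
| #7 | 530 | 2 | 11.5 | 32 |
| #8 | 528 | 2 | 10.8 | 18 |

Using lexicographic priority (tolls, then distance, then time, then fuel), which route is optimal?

#1

First minimize tolls: best is 2, kept {#1, #7, #8}.
Then minimize distance: best is 351, kept {#1}.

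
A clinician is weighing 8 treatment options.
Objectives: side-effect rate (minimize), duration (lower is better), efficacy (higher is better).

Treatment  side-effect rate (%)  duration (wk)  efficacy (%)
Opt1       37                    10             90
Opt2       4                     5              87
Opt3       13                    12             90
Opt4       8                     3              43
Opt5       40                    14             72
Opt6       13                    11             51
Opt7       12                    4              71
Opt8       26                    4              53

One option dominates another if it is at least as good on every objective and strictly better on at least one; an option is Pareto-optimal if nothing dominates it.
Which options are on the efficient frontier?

Opt1, Opt2, Opt3, Opt4, Opt7

Opt1: not dominated.
Opt2: not dominated (best side-effect rate).
Opt3: not dominated.
Opt4: not dominated (best duration).
Opt5: dominated by Opt1 (side-effect rate 37≤40, duration 10≤14, efficacy 90≥72).
Opt6: dominated by Opt2 (side-effect rate 4≤13, duration 5≤11, efficacy 87≥51).
Opt7: not dominated.
Opt8: dominated by Opt7 (side-effect rate 12≤26, duration 4≤4, efficacy 71≥53).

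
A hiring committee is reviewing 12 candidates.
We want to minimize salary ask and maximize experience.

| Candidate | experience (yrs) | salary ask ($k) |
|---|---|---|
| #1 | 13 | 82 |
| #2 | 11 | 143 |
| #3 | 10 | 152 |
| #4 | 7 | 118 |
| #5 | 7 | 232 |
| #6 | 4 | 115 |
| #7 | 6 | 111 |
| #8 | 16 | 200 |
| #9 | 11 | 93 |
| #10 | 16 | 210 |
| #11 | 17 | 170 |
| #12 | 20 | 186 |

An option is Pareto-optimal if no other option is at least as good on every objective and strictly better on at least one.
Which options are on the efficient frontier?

#1: not dominated (best salary ask).
#2: dominated by #1 (experience 13≥11, salary ask 82≤143).
#3: dominated by #1 (experience 13≥10, salary ask 82≤152).
#4: dominated by #1 (experience 13≥7, salary ask 82≤118).
#5: dominated by #1 (experience 13≥7, salary ask 82≤232).
#6: dominated by #1 (experience 13≥4, salary ask 82≤115).
#7: dominated by #1 (experience 13≥6, salary ask 82≤111).
#8: dominated by #11 (experience 17≥16, salary ask 170≤200).
#9: dominated by #1 (experience 13≥11, salary ask 82≤93).
#10: dominated by #8 (experience 16≥16, salary ask 200≤210).
#11: not dominated.
#12: not dominated (best experience).

#1, #11, #12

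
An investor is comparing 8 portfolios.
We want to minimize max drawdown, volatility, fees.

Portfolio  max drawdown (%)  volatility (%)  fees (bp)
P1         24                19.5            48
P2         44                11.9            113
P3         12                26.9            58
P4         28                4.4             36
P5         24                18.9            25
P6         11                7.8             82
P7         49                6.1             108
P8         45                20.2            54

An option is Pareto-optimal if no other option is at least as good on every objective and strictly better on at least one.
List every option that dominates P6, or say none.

P1: worse on max drawdown (24 vs 11).
P2: worse on max drawdown (44 vs 11).
P3: worse on max drawdown (12 vs 11).
P4: worse on max drawdown (28 vs 11).
P5: worse on max drawdown (24 vs 11).
P7: worse on max drawdown (49 vs 11).
P8: worse on max drawdown (45 vs 11).
No option dominates P6.

none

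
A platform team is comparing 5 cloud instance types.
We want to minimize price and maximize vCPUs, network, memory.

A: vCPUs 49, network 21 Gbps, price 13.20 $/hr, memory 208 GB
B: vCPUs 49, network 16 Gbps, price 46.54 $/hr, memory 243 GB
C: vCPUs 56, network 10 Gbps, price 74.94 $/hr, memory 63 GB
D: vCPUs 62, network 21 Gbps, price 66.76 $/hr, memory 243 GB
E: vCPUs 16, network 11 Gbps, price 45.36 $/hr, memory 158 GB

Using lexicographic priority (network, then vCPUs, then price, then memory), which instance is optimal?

D

First maximize network: best is 21, kept {A, D}.
Then maximize vCPUs: best is 62, kept {D}.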